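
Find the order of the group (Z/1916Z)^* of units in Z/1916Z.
(Z/1916Z)^* consists of the classes a with gcd(a, 1916) = 1, so its order is φ(1916). φ is multiplicative, with φ(p^e) = p^e − p^(e−1). Factorise 1916 = 2^2 · 479. Then
  φ(1916) = (2^2 − 2^1) · (479 − 1) = 2 · 478 = 956.
Thus |(Z/1916Z)^*| = 956.

Final answer: |(Z/1916Z)^*| = 956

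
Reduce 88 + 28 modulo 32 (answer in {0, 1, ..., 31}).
20

Reduce the summands first: 88 ≡ 24 (mod 32), so 88 + 28 ≡ 24 + 28 (mod 32). 24 + 28 = 52; 52 = 1·32 + 20, so (88 + 28) mod 32 = 20.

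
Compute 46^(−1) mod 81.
Apply the extended Euclidean algorithm to (81, 46), tracking rows (r, s, t) with s·81 + t·46 = r. Each division r_prev = q·r_cur + r_new produces the new row as (previous row) − q·(current row):
  row A: (81, 1, 0)   [1·81 + 0·46 = 81]
  row B: (46, 0, 1)   [0·81 + 1·46 = 46]
  81 = 1·46 + 35   → row C = row A − 1·row B = (35, 1, −1)   [check: 1·81 − 1·46 = 35]
  46 = 1·35 + 11   → row D = row B − 1·row C = (11, −1, 2)   [check: −1·81 + 2·46 = 11]
  35 = 3·11 + 2   → row E = row C − 3·row D = (2, 4, −7)   [check: 4·81 − 7·46 = 2]
  11 = 5·2 + 1   → row F = row D − 5·row E = (1, −21, 37)   [check: −21·81 + 37·46 = 1]
  2 = 2·1 + 0   → remainder 0, stop. gcd = 1 (last nonzero row F).
The gcd is 1, so 46 is invertible mod 81. The last nonzero row gives −21·81 + 37·46 = 1, so t = 37. So 46^(−1) ≡ 37 (mod 81). Verify: 46 · 37 = 1702 ≡ 1 (mod 81). ✓

Final answer: 46^(−1) ≡ 37 (mod 81)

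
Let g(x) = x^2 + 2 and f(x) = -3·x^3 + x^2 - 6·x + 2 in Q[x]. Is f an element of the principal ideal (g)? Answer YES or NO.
YES

In Q[x] the ideal (g) consists of all multiples of g, so f ∈ (g) iff g | f, i.e. iff the remainder of f on division by g is 0. Divide f by g (g is monic, so eliminate the leading term of the running remainder at each step):
  leading term -3·x^3: subtract (-3·x)·g(x) = -3·x^3 - 6·x, leaving x^2 + 2
  leading term x^2: subtract (1)·g(x) = x^2 + 2, leaving 0
The remainder is 0, so f(x) = g(x) · h(x) with h(x) = 1 - 3·x. Hence g | f, i.e. f ∈ (g).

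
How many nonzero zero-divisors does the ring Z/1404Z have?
In Z/1404Z each nonzero element is either a unit (gcd with 1404 is 1) or a zero-divisor (gcd > 1). The number of units is φ(1404): factorise 1404 = 2^2 · 3^3 · 13, so φ(1404) = (2^2 − 2^1) · (3^3 − 3^2) · (13 − 1) = 2 · 18 · 12 = 432. The nonzero elements number 1404 − 1 = 1403. Hence the nonzero zero-divisors number 1403 − 432 = 971.

Final answer: Z/1404Z has 971 nonzero zero-divisors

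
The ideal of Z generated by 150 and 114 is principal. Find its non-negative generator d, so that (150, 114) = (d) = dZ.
(150, 114) = (6); d = 6

In the PID Z, (a, b) is generated by gcd(a, b). Compute gcd(150, 114) with the extended Euclidean algorithm, tracking rows (r, s, t) with s·150 + t·114 = r:
  row A: (150, 1, 0)   [1·150 + 0·114 = 150]
  row B: (114, 0, 1)   [0·150 + 1·114 = 114]
  150 = 1·114 + 36   → row C = row A − 1·row B = (36, 1, −1)   [check: 1·150 − 1·114 = 36]
  114 = 3·36 + 6   → row D = row B − 3·row C = (6, −3, 4)   [check: −3·150 + 4·114 = 6]
  36 = 6·6 + 0   → remainder 0, stop. gcd = 6 (last nonzero row D).
So gcd(150, 114) = 6, with Bézout identity −3·150 + 4·114 = 6. Containment (⊇): the Bézout identity exhibits 6 as an element of (150, 114), giving (6) ⊆ (150, 114). Containment (⊆): since 6 | 150 and 6 | 114 (150 = 6·25, 114 = 6·19), every Z-linear combination of 150 and 114 is divisible by 6, so (150, 114) ⊆ (6). Therefore (150, 114) = (6), d = 6.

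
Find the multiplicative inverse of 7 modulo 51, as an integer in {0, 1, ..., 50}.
7^(−1) ≡ 22 (mod 51)

Apply the extended Euclidean algorithm to (51, 7), tracking rows (r, s, t) with s·51 + t·7 = r. Each division r_prev = q·r_cur + r_new produces the new row as (previous row) − q·(current row):
  row A: (51, 1, 0)   [1·51 + 0·7 = 51]
  row B: (7, 0, 1)   [0·51 + 1·7 = 7]
  51 = 7·7 + 2   → row C = row A − 7·row B = (2, 1, −7)   [check: 1·51 − 7·7 = 2]
  7 = 3·2 + 1   → row D = row B − 3·row C = (1, −3, 22)   [check: −3·51 + 22·7 = 1]
  2 = 2·1 + 0   → remainder 0, stop. gcd = 1 (last nonzero row D).
The gcd is 1, so 7 is invertible mod 51. The last nonzero row gives −3·51 + 22·7 = 1, so t = 22. So 7^(−1) ≡ 22 (mod 51). Verify: 7 · 22 = 154 ≡ 1 (mod 51). ✓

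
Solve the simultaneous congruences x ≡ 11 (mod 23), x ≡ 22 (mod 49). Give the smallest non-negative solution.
x ≡ 218 (mod 1127); the representative in [0, 1127) is 218

The moduli 23, 49 are pairwise coprime, so by the CRT there is a unique solution mod 23·49 = 1127.
Solve by successive substitution. Start with x ≡ 11 (mod 23).
  Combine with x ≡ 22 (mod 49): write x = 11 + 23·t and require 11 + 23·t ≡ 22 (mod 49), i.e. 23·t ≡ 22 − 11 ≡ 11 (mod 49). Since 23^(−1) ≡ 32 (mod 49), t ≡ 32·11 ≡ 9 (mod 49). So x ≡ 11 + 23·9 = 218 (mod 1127).
Unique solution in [0, 1127): x = 218.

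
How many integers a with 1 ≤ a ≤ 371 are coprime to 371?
312

The number of a ∈ {1, ..., 371} with gcd(a, 371) = 1 is by definition Euler's totient φ(371). φ is multiplicative, with φ(p^e) = p^e − p^(e−1). Factorise 371 = 7 · 53. Then
  φ(371) = (7 − 1) · (53 − 1) = 6 · 52 = 312.
So there are 312 such integers.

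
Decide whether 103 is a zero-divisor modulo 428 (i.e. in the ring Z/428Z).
gcd(103, 428) = 1, so 103 is a unit in Z/428Z (it has a multiplicative inverse). A unit cannot be a zero-divisor: if 103·b ≡ 0 then multiplying both sides by 103^(−1) gives b ≡ 0. So 103 is not a zero-divisor.

Final answer: NO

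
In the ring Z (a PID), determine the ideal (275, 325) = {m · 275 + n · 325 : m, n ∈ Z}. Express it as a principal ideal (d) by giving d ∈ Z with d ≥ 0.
(275, 325) = (25); d = 25

In the PID Z, (a, b) is generated by gcd(a, b). Compute gcd(325, 275) with the extended Euclidean algorithm, tracking rows (r, s, t) with s·325 + t·275 = r:
  row A: (325, 1, 0)   [1·325 + 0·275 = 325]
  row B: (275, 0, 1)   [0·325 + 1·275 = 275]
  325 = 1·275 + 50   → row C = row A − 1·row B = (50, 1, −1)   [check: 1·325 − 1·275 = 50]
  275 = 5·50 + 25   → row D = row B − 5·row C = (25, −5, 6)   [check: −5·325 + 6·275 = 25]
  50 = 2·25 + 0   → remainder 0, stop. gcd = 25 (last nonzero row D).
So gcd(275, 325) = 25, with Bézout identity −5·325 + 6·275 = 25. Containment (⊇): the Bézout identity exhibits 25 as an element of (275, 325), giving (25) ⊆ (275, 325). Containment (⊆): since 25 | 275 and 25 | 325 (275 = 25·11, 325 = 25·13), every Z-linear combination of 275 and 325 is divisible by 25, so (275, 325) ⊆ (25). Therefore (275, 325) = (25), d = 25.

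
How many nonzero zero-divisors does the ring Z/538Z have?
In Z/538Z each nonzero element is either a unit (gcd with 538 is 1) or a zero-divisor (gcd > 1). The number of units is φ(538): factorise 538 = 2 · 269, so φ(538) = (2 − 1) · (269 − 1) = 1 · 268 = 268. The nonzero elements number 538 − 1 = 537. Hence the nonzero zero-divisors number 537 − 268 = 269.

Final answer: Z/538Z has 269 nonzero zero-divisors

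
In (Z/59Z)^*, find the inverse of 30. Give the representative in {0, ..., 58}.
Apply the extended Euclidean algorithm to (59, 30), tracking rows (r, s, t) with s·59 + t·30 = r. Each division r_prev = q·r_cur + r_new produces the new row as (previous row) − q·(current row):
  row A: (59, 1, 0)   [1·59 + 0·30 = 59]
  row B: (30, 0, 1)   [0·59 + 1·30 = 30]
  59 = 1·30 + 29   → row C = row A − 1·row B = (29, 1, −1)   [check: 1·59 − 1·30 = 29]
  30 = 1·29 + 1   → row D = row B − 1·row C = (1, −1, 2)   [check: −1·59 + 2·30 = 1]
  29 = 29·1 + 0   → remainder 0, stop. gcd = 1 (last nonzero row D).
The gcd is 1, so 30 is invertible mod 59. The last nonzero row gives −1·59 + 2·30 = 1, so t = 2. So 30^(−1) ≡ 2 (mod 59). Verify: 30 · 2 = 60 ≡ 1 (mod 59). ✓

Final answer: 30^(−1) ≡ 2 (mod 59)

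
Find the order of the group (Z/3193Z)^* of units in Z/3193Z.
(Z/3193Z)^* consists of the classes a with gcd(a, 3193) = 1, so its order is φ(3193). φ is multiplicative, with φ(p^e) = p^e − p^(e−1). Factorise 3193 = 31 · 103. Then
  φ(3193) = (31 − 1) · (103 − 1) = 30 · 102 = 3060.
Thus |(Z/3193Z)^*| = 3060.

Final answer: |(Z/3193Z)^*| = 3060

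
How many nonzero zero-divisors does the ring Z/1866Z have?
In Z/1866Z each nonzero element is either a unit (gcd with 1866 is 1) or a zero-divisor (gcd > 1). The number of units is φ(1866): factorise 1866 = 2 · 3 · 311, so φ(1866) = (2 − 1) · (3 − 1) · (311 − 1) = 1 · 2 · 310 = 620. The nonzero elements number 1866 − 1 = 1865. Hence the nonzero zero-divisors number 1865 − 620 = 1245.

Final answer: Z/1866Z has 1245 nonzero zero-divisors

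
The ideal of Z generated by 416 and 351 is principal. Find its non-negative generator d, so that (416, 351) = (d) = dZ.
In the PID Z, (a, b) is generated by gcd(a, b). Compute gcd(416, 351) with the extended Euclidean algorithm, tracking rows (r, s, t) with s·416 + t·351 = r:
  row A: (416, 1, 0)   [1·416 + 0·351 = 416]
  row B: (351, 0, 1)   [0·416 + 1·351 = 351]
  416 = 1·351 + 65   → row C = row A − 1·row B = (65, 1, −1)   [check: 1·416 − 1·351 = 65]
  351 = 5·65 + 26   → row D = row B − 5·row C = (26, −5, 6)   [check: −5·416 + 6·351 = 26]
  65 = 2·26 + 13   → row E = row C − 2·row D = (13, 11, −13)   [check: 11·416 − 13·351 = 13]
  26 = 2·13 + 0   → remainder 0, stop. gcd = 13 (last nonzero row E).
So gcd(416, 351) = 13, with Bézout identity 11·416 − 13·351 = 13. Containment (⊇): the Bézout identity exhibits 13 as an element of (416, 351), giving (13) ⊆ (416, 351). Containment (⊆): since 13 | 416 and 13 | 351 (416 = 13·32, 351 = 13·27), every Z-linear combination of 416 and 351 is divisible by 13, so (416, 351) ⊆ (13). Therefore (416, 351) = (13), d = 13.

Final answer: (416, 351) = (13); d = 13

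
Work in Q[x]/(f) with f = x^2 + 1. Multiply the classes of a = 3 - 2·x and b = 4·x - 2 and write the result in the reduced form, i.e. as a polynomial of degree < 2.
First multiply in Q[x] without reducing: a · b = -8·x^2 + 16·x - 6. Now divide by f(x) = x^2 + 1, eliminating the leading term at each step:
  leading term -8·x^2: subtract (-8)·f(x) = -8·x^2 - 8, leaving 16·x + 2
The degree is now < 2, so this is the remainder. Hence a · b ≡ 16·x + 2 in Q[x]/(f).

Final answer: a · b ≡ 16·x + 2 (mod f(x))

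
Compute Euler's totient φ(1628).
φ is multiplicative, with φ(p^e) = p^e − p^(e−1). Factorise 1628 = 2^2 · 11 · 37. Then
  φ(1628) = (2^2 − 2^1) · (11 − 1) · (37 − 1) = 2 · 10 · 36 = 720.

Final answer: φ(1628) = 720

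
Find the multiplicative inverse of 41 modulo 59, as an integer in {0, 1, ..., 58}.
41^(−1) ≡ 36 (mod 59)

Apply the extended Euclidean algorithm to (59, 41), tracking rows (r, s, t) with s·59 + t·41 = r. Each division r_prev = q·r_cur + r_new produces the new row as (previous row) − q·(current row):
  row A: (59, 1, 0)   [1·59 + 0·41 = 59]
  row B: (41, 0, 1)   [0·59 + 1·41 = 41]
  59 = 1·41 + 18   → row C = row A − 1·row B = (18, 1, −1)   [check: 1·59 − 1·41 = 18]
  41 = 2·18 + 5   → row D = row B − 2·row C = (5, −2, 3)   [check: −2·59 + 3·41 = 5]
  18 = 3·5 + 3   → row E = row C − 3·row D = (3, 7, −10)   [check: 7·59 − 10·41 = 3]
  5 = 1·3 + 2   → row F = row D − 1·row E = (2, −9, 13)   [check: −9·59 + 13·41 = 2]
  3 = 1·2 + 1   → row G = row E − 1·row F = (1, 16, −23)   [check: 16·59 − 23·41 = 1]
  2 = 2·1 + 0   → remainder 0, stop. gcd = 1 (last nonzero row G).
The gcd is 1, so 41 is invertible mod 59. The last nonzero row gives 16·59 − 23·41 = 1, so t = −23. So 41^(−1) ≡ −23 ≡ 36 (mod 59). Verify: 41 · 36 = 1476 ≡ 1 (mod 59). ✓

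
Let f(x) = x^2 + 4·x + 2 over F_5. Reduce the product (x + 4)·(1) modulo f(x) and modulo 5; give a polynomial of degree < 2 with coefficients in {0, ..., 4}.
Multiply as integer polynomials: a · b = x + 4. Reducing coefficients mod 5: a · b ≡ x + 4. This already has degree < 2, so no reduction by f is needed. Hence a · b ≡ x + 4 in F_5[x]/(f).

Final answer: a · b ≡ x + 4 (mod f(x))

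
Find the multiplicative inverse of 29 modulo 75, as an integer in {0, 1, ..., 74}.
Apply the extended Euclidean algorithm to (75, 29), tracking rows (r, s, t) with s·75 + t·29 = r. Each division r_prev = q·r_cur + r_new produces the new row as (previous row) − q·(current row):
  row A: (75, 1, 0)   [1·75 + 0·29 = 75]
  row B: (29, 0, 1)   [0·75 + 1·29 = 29]
  75 = 2·29 + 17   → row C = row A − 2·row B = (17, 1, −2)   [check: 1·75 − 2·29 = 17]
  29 = 1·17 + 12   → row D = row B − 1·row C = (12, −1, 3)   [check: −1·75 + 3·29 = 12]
  17 = 1·12 + 5   → row E = row C − 1·row D = (5, 2, −5)   [check: 2·75 − 5·29 = 5]
  12 = 2·5 + 2   → row F = row D − 2·row E = (2, −5, 13)   [check: −5·75 + 13·29 = 2]
  5 = 2·2 + 1   → row G = row E − 2·row F = (1, 12, −31)   [check: 12·75 − 31·29 = 1]
  2 = 2·1 + 0   → remainder 0, stop. gcd = 1 (last nonzero row G).
The gcd is 1, so 29 is invertible mod 75. The last nonzero row gives 12·75 − 31·29 = 1, so t = −31. So 29^(−1) ≡ −31 ≡ 44 (mod 75). Verify: 29 · 44 = 1276 ≡ 1 (mod 75). ✓

Final answer: 29^(−1) ≡ 44 (mod 75)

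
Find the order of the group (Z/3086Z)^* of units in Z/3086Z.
|(Z/3086Z)^*| = 1542

(Z/3086Z)^* consists of the classes a with gcd(a, 3086) = 1, so its order is φ(3086). φ is multiplicative, with φ(p^e) = p^e − p^(e−1). Factorise 3086 = 2 · 1543. Then
  φ(3086) = (2 − 1) · (1543 − 1) = 1 · 1542 = 1542.
Thus |(Z/3086Z)^*| = 1542.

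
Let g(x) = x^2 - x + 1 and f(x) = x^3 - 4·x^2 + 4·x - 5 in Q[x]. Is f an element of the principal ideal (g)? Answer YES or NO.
NO

In Q[x] the ideal (g) consists of all multiples of g, so f ∈ (g) iff g | f, i.e. iff the remainder of f on division by g is 0. Divide f by g (g is monic, so eliminate the leading term of the running remainder at each step):
  leading term x^3: subtract (x)·g(x) = x^3 - x^2 + x, leaving -3·x^2 + 3·x - 5
  leading term -3·x^2: subtract (-3)·g(x) = -3·x^2 + 3·x - 3, leaving -2
The remainder r(x) = -2 ≠ 0 (and deg r < deg g), so g ∤ f, i.e. f ∉ (g).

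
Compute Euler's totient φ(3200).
φ(3200) = 1280

φ is multiplicative, with φ(p^e) = p^e − p^(e−1). Factorise 3200 = 2^7 · 5^2. Then
  φ(3200) = (2^7 − 2^6) · (5^2 − 5^1) = 64 · 20 = 1280.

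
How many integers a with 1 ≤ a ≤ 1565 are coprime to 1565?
1248

The number of a ∈ {1, ..., 1565} with gcd(a, 1565) = 1 is by definition Euler's totient φ(1565). φ is multiplicative, with φ(p^e) = p^e − p^(e−1). Factorise 1565 = 5 · 313. Then
  φ(1565) = (5 − 1) · (313 − 1) = 4 · 312 = 1248.
So there are 1248 such integers.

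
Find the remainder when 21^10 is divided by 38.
Use repeated squaring. Binary(10) = 1010. Walk through the bits of the exponent 10 left-to-right: at each bit after the leading one, square the running value, then multiply by 21 if the bit is 1 (always reducing mod 38):
  bit 1 = 1 (leading): start with 21.
  bit 2 = 0: square 21^2 = 441 ≡ 23 (mod 38).
  bit 3 = 1: square 23^2 = 529 ≡ 35; bit is 1, so multiply 35·21 = 735 ≡ 13 (mod 38).
  bit 4 = 0: square 13^2 = 169 ≡ 17 (mod 38).
Final value: 21^10 ≡ 17 (mod 38).

Final answer: 17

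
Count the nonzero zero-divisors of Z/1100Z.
Z/1100Z has 699 nonzero zero-divisors

In Z/1100Z each nonzero element is either a unit (gcd with 1100 is 1) or a zero-divisor (gcd > 1). The number of units is φ(1100): factorise 1100 = 2^2 · 5^2 · 11, so φ(1100) = (2^2 − 2^1) · (5^2 − 5^1) · (11 − 1) = 2 · 20 · 10 = 400. The nonzero elements number 1100 − 1 = 1099. Hence the nonzero zero-divisors number 1099 − 400 = 699.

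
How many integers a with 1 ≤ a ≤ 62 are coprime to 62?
The number of a ∈ {1, ..., 62} with gcd(a, 62) = 1 is by definition Euler's totient φ(62). φ is multiplicative, with φ(p^e) = p^e − p^(e−1). Factorise 62 = 2 · 31. Then
  φ(62) = (2 − 1) · (31 − 1) = 1 · 30 = 30.
So there are 30 such integers.

Final answer: 30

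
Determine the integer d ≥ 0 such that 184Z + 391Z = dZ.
In the PID Z, (a, b) is generated by gcd(a, b). Compute gcd(391, 184) with the extended Euclidean algorithm, tracking rows (r, s, t) with s·391 + t·184 = r:
  row A: (391, 1, 0)   [1·391 + 0·184 = 391]
  row B: (184, 0, 1)   [0·391 + 1·184 = 184]
  391 = 2·184 + 23   → row C = row A − 2·row B = (23, 1, −2)   [check: 1·391 − 2·184 = 23]
  184 = 8·23 + 0   → remainder 0, stop. gcd = 23 (last nonzero row C).
So gcd(184, 391) = 23, with Bézout identity 1·391 − 2·184 = 23. Containment (⊇): the Bézout identity exhibits 23 as an element of (184, 391), giving (23) ⊆ (184, 391). Containment (⊆): since 23 | 184 and 23 | 391 (184 = 23·8, 391 = 23·17), every Z-linear combination of 184 and 391 is divisible by 23, so (184, 391) ⊆ (23). Therefore (184, 391) = (23), d = 23.

Final answer: (184, 391) = (23); d = 23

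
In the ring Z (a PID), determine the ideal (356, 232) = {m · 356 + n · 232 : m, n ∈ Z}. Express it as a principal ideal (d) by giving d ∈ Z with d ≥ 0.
(356, 232) = (4); d = 4

In the PID Z, (a, b) is generated by gcd(a, b). Compute gcd(356, 232) with the extended Euclidean algorithm, tracking rows (r, s, t) with s·356 + t·232 = r:
  row A: (356, 1, 0)   [1·356 + 0·232 = 356]
  row B: (232, 0, 1)   [0·356 + 1·232 = 232]
  356 = 1·232 + 124   → row C = row A − 1·row B = (124, 1, −1)   [check: 1·356 − 1·232 = 124]
  232 = 1·124 + 108   → row D = row B − 1·row C = (108, −1, 2)   [check: −1·356 + 2·232 = 108]
  124 = 1·108 + 16   → row E = row C − 1·row D = (16, 2, −3)   [check: 2·356 − 3·232 = 16]
  108 = 6·16 + 12   → row F = row D − 6·row E = (12, −13, 20)   [check: −13·356 + 20·232 = 12]
  16 = 1·12 + 4   → row G = row E − 1·row F = (4, 15, −23)   [check: 15·356 − 23·232 = 4]
  12 = 3·4 + 0   → remainder 0, stop. gcd = 4 (last nonzero row G).
So gcd(356, 232) = 4, with Bézout identity 15·356 − 23·232 = 4. Containment (⊇): the Bézout identity exhibits 4 as an element of (356, 232), giving (4) ⊆ (356, 232). Containment (⊆): since 4 | 356 and 4 | 232 (356 = 4·89, 232 = 4·58), every Z-linear combination of 356 and 232 is divisible by 4, so (356, 232) ⊆ (4). Therefore (356, 232) = (4), d = 4.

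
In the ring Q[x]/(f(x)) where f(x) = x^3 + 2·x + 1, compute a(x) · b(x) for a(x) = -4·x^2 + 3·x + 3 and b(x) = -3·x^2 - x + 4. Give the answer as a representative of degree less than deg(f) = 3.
a · b ≡ -52·x^2 + 7·x + 17 (mod f(x))

First multiply in Q[x] without reducing: a · b = 12·x^4 - 5·x^3 - 28·x^2 + 9·x + 12. Now divide by f(x) = x^3 + 2·x + 1, eliminating the leading term at each step:
  leading term 12·x^4: subtract (12·x)·f(x) = 12·x^4 + 24·x^2 + 12·x, leaving -5·x^3 - 52·x^2 - 3·x + 12
  leading term -5·x^3: subtract (-5)·f(x) = -5·x^3 - 10·x - 5, leaving -52·x^2 + 7·x + 17
The degree is now < 3, so this is the remainder. Hence a · b ≡ -52·x^2 + 7·x + 17 in Q[x]/(f).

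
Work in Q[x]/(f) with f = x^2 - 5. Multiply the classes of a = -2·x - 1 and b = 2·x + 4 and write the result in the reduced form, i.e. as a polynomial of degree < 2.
a · b ≡ -10·x - 24 (mod f(x))

First multiply in Q[x] without reducing: a · b = -4·x^2 - 10·x - 4. Now divide by f(x) = x^2 - 5, eliminating the leading term at each step:
  leading term -4·x^2: subtract (-4)·f(x) = 20 - 4·x^2, leaving -10·x - 24
The degree is now < 2, so this is the remainder. Hence a · b ≡ -10·x - 24 in Q[x]/(f).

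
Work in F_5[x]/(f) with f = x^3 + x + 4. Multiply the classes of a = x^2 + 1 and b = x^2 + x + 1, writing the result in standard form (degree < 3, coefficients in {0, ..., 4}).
Multiply as integer polynomials: a · b = x^4 + x^3 + 2·x^2 + x + 1. Reducing coefficients mod 5: a · b ≡ x^4 + x^3 + 2·x^2 + x + 1. Now divide by f(x) = x^3 + x + 4 in F_5[x], eliminating the leading term at each step:
  leading term x^4: subtract (x)·f(x) = x^4 + x^2 + 4·x, leaving x^3 + x^2 + 2·x + 1 (coefficients mod 5)
  leading term x^3: subtract (1)·f(x) = x^3 + x + 4, leaving x^2 + x + 2 (coefficients mod 5)
The degree is now < 3, so this is the remainder. Hence a · b ≡ x^2 + x + 2 in F_5[x]/(f).

Final answer: a · b ≡ x^2 + x + 2 (mod f(x))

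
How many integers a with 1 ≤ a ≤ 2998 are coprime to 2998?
1498

The number of a ∈ {1, ..., 2998} with gcd(a, 2998) = 1 is by definition Euler's totient φ(2998). φ is multiplicative, with φ(p^e) = p^e − p^(e−1). Factorise 2998 = 2 · 1499. Then
  φ(2998) = (2 − 1) · (1499 − 1) = 1 · 1498 = 1498.
So there are 1498 such integers.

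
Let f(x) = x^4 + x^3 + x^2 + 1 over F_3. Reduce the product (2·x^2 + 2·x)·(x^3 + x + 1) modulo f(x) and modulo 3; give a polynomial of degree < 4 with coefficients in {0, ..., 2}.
Multiply as integer polynomials: a · b = 2·x^5 + 2·x^4 + 2·x^3 + 4·x^2 + 2·x. Reducing coefficients mod 3: a · b ≡ 2·x^5 + 2·x^4 + 2·x^3 + x^2 + 2·x. Now divide by f(x) = x^4 + x^3 + x^2 + 1 in F_3[x], eliminating the leading term at each step:
  leading term 2·x^5: subtract (2·x)·f(x) = 2·x^5 + 2·x^4 + 2·x^3 + 2·x, leaving x^2 (coefficients mod 3)
The degree is now < 4, so this is the remainder. Hence a · b ≡ x^2 in F_3[x]/(f).

Final answer: a · b ≡ x^2 (mod f(x))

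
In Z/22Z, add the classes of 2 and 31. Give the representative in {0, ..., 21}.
11

Reduce the summands first: 31 ≡ 9 (mod 22), so 2 + 31 ≡ 2 + 9 (mod 22). 2 + 9 = 11; 11 = 0·22 + 11, so (2 + 31) mod 22 = 11.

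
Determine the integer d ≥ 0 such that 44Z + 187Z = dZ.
In the PID Z, (a, b) is generated by gcd(a, b). Compute gcd(187, 44) with the extended Euclidean algorithm, tracking rows (r, s, t) with s·187 + t·44 = r:
  row A: (187, 1, 0)   [1·187 + 0·44 = 187]
  row B: (44, 0, 1)   [0·187 + 1·44 = 44]
  187 = 4·44 + 11   → row C = row A − 4·row B = (11, 1, −4)   [check: 1·187 − 4·44 = 11]
  44 = 4·11 + 0   → remainder 0, stop. gcd = 11 (last nonzero row C).
So gcd(44, 187) = 11, with Bézout identity 1·187 − 4·44 = 11. Containment (⊇): the Bézout identity exhibits 11 as an element of (44, 187), giving (11) ⊆ (44, 187). Containment (⊆): since 11 | 44 and 11 | 187 (44 = 11·4, 187 = 11·17), every Z-linear combination of 44 and 187 is divisible by 11, so (44, 187) ⊆ (11). Therefore (44, 187) = (11), d = 11.

Final answer: (44, 187) = (11); d = 11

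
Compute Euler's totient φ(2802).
φ(2802) = 932

φ is multiplicative, with φ(p^e) = p^e − p^(e−1). Factorise 2802 = 2 · 3 · 467. Then
  φ(2802) = (2 − 1) · (3 − 1) · (467 − 1) = 1 · 2 · 466 = 932.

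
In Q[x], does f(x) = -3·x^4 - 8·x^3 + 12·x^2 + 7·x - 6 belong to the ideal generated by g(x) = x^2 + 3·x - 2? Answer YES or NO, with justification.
YES

In Q[x] the ideal (g) consists of all multiples of g, so f ∈ (g) iff g | f, i.e. iff the remainder of f on division by g is 0. Divide f by g (g is monic, so eliminate the leading term of the running remainder at each step):
  leading term -3·x^4: subtract (-3·x^2)·g(x) = -3·x^4 - 9·x^3 + 6·x^2, leaving x^3 + 6·x^2 + 7·x - 6
  leading term x^3: subtract (x)·g(x) = x^3 + 3·x^2 - 2·x, leaving 3·x^2 + 9·x - 6
  leading term 3·x^2: subtract (3)·g(x) = 3·x^2 + 9·x - 6, leaving 0
The remainder is 0, so f(x) = g(x) · h(x) with h(x) = -3·x^2 + x + 3. Hence g | f, i.e. f ∈ (g).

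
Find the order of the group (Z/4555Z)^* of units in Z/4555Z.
(Z/4555Z)^* consists of the classes a with gcd(a, 4555) = 1, so its order is φ(4555). φ is multiplicative, with φ(p^e) = p^e − p^(e−1). Factorise 4555 = 5 · 911. Then
  φ(4555) = (5 − 1) · (911 − 1) = 4 · 910 = 3640.
Thus |(Z/4555Z)^*| = 3640.

Final answer: |(Z/4555Z)^*| = 3640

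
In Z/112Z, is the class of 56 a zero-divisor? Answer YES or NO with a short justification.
YES

gcd(56, 112) = 56 > 1, so 56 is not a unit in Z/112Z. In Z/nZ every nonzero non-unit is a zero-divisor: explicitly, take b = 112/gcd = 2 ≠ 0 (mod 112); then 56·2 = 112 = 1·112, i.e. 56·2 ≡ 0 (mod 112). So 56 is a zero-divisor.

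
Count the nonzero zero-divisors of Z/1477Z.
In Z/1477Z each nonzero element is either a unit (gcd with 1477 is 1) or a zero-divisor (gcd > 1). The number of units is φ(1477): factorise 1477 = 7 · 211, so φ(1477) = (7 − 1) · (211 − 1) = 6 · 210 = 1260. The nonzero elements number 1477 − 1 = 1476. Hence the nonzero zero-divisors number 1476 − 1260 = 216.

Final answer: Z/1477Z has 216 nonzero zero-divisors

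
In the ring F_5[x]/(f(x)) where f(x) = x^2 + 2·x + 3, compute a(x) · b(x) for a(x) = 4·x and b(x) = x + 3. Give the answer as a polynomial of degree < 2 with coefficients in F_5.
Multiply as integer polynomials: a · b = 4·x^2 + 12·x. Reducing coefficients mod 5: a · b ≡ 4·x^2 + 2·x. Now divide by f(x) = x^2 + 2·x + 3 in F_5[x], eliminating the leading term at each step:
  leading term 4·x^2: subtract (4)·f(x) = 4·x^2 + 3·x + 2, leaving 4·x + 3 (coefficients mod 5)
The degree is now < 2, so this is the remainder. Hence a · b ≡ 4·x + 3 in F_5[x]/(f).

Final answer: a · b ≡ 4·x + 3 (mod f(x))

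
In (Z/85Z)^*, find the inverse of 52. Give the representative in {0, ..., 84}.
52^(−1) ≡ 18 (mod 85)

Apply the extended Euclidean algorithm to (85, 52), tracking rows (r, s, t) with s·85 + t·52 = r. Each division r_prev = q·r_cur + r_new produces the new row as (previous row) − q·(current row):
  row A: (85, 1, 0)   [1·85 + 0·52 = 85]
  row B: (52, 0, 1)   [0·85 + 1·52 = 52]
  85 = 1·52 + 33   → row C = row A − 1·row B = (33, 1, −1)   [check: 1·85 − 1·52 = 33]
  52 = 1·33 + 19   → row D = row B − 1·row C = (19, −1, 2)   [check: −1·85 + 2·52 = 19]
  33 = 1·19 + 14   → row E = row C − 1·row D = (14, 2, −3)   [check: 2·85 − 3·52 = 14]
  19 = 1·14 + 5   → row F = row D − 1·row E = (5, −3, 5)   [check: −3·85 + 5·52 = 5]
  14 = 2·5 + 4   → row G = row E − 2·row F = (4, 8, −13)   [check: 8·85 − 13·52 = 4]
  5 = 1·4 + 1   → row H = row F − 1·row G = (1, −11, 18)   [check: −11·85 + 18·52 = 1]
  4 = 4·1 + 0   → remainder 0, stop. gcd = 1 (last nonzero row H).
The gcd is 1, so 52 is invertible mod 85. The last nonzero row gives −11·85 + 18·52 = 1, so t = 18. So 52^(−1) ≡ 18 (mod 85). Verify: 52 · 18 = 936 ≡ 1 (mod 85). ✓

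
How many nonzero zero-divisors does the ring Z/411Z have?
Z/411Z has 138 nonzero zero-divisors

In Z/411Z each nonzero element is either a unit (gcd with 411 is 1) or a zero-divisor (gcd > 1). The number of units is φ(411): factorise 411 = 3 · 137, so φ(411) = (3 − 1) · (137 − 1) = 2 · 136 = 272. The nonzero elements number 411 − 1 = 410. Hence the nonzero zero-divisors number 410 − 272 = 138.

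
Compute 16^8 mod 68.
Use repeated squaring. Binary(8) = 1000. Walk through the bits of the exponent 8 left-to-right: at each bit after the leading one, square the running value, then multiply by 16 if the bit is 1 (always reducing mod 68):
  bit 1 = 1 (leading): start with 16.
  bit 2 = 0: square 16^2 = 256 ≡ 52 (mod 68).
  bit 3 = 0: square 52^2 = 2704 ≡ 52 (mod 68).
  bit 4 = 0: square 52^2 = 2704 ≡ 52 (mod 68).
Final value: 16^8 ≡ 52 (mod 68).

Final answer: 52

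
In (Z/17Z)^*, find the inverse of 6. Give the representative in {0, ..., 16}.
6^(−1) ≡ 3 (mod 17)

Apply the extended Euclidean algorithm to (17, 6), tracking rows (r, s, t) with s·17 + t·6 = r. Each division r_prev = q·r_cur + r_new produces the new row as (previous row) − q·(current row):
  row A: (17, 1, 0)   [1·17 + 0·6 = 17]
  row B: (6, 0, 1)   [0·17 + 1·6 = 6]
  17 = 2·6 + 5   → row C = row A − 2·row B = (5, 1, −2)   [check: 1·17 − 2·6 = 5]
  6 = 1·5 + 1   → row D = row B − 1·row C = (1, −1, 3)   [check: −1·17 + 3·6 = 1]
  5 = 5·1 + 0   → remainder 0, stop. gcd = 1 (last nonzero row D).
The gcd is 1, so 6 is invertible mod 17. The last nonzero row gives −1·17 + 3·6 = 1, so t = 3. So 6^(−1) ≡ 3 (mod 17). Verify: 6 · 3 = 18 ≡ 1 (mod 17). ✓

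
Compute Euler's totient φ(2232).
φ(2232) = 720

φ is multiplicative, with φ(p^e) = p^e − p^(e−1). Factorise 2232 = 2^3 · 3^2 · 31. Then
  φ(2232) = (2^3 − 2^2) · (3^2 − 3^1) · (31 − 1) = 4 · 6 · 30 = 720.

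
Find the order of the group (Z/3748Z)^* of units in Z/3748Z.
|(Z/3748Z)^*| = 1872

(Z/3748Z)^* consists of the classes a with gcd(a, 3748) = 1, so its order is φ(3748). φ is multiplicative, with φ(p^e) = p^e − p^(e−1). Factorise 3748 = 2^2 · 937. Then
  φ(3748) = (2^2 − 2^1) · (937 − 1) = 2 · 936 = 1872.
Thus |(Z/3748Z)^*| = 1872.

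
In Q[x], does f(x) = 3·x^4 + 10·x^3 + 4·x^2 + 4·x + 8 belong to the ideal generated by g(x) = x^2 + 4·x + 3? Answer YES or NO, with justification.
NO

In Q[x] the ideal (g) consists of all multiples of g, so f ∈ (g) iff g | f, i.e. iff the remainder of f on division by g is 0. Divide f by g (g is monic, so eliminate the leading term of the running remainder at each step):
  leading term 3·x^4: subtract (3·x^2)·g(x) = 3·x^4 + 12·x^3 + 9·x^2, leaving -2·x^3 - 5·x^2 + 4·x + 8
  leading term -2·x^3: subtract (-2·x)·g(x) = -2·x^3 - 8·x^2 - 6·x, leaving 3·x^2 + 10·x + 8
  leading term 3·x^2: subtract (3)·g(x) = 3·x^2 + 12·x + 9, leaving -2·x - 1
The remainder r(x) = -2·x - 1 ≠ 0 (and deg r < deg g), so g ∤ f, i.e. f ∉ (g).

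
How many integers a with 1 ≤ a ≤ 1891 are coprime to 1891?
1800

The number of a ∈ {1, ..., 1891} with gcd(a, 1891) = 1 is by definition Euler's totient φ(1891). φ is multiplicative, with φ(p^e) = p^e − p^(e−1). Factorise 1891 = 31 · 61. Then
  φ(1891) = (31 − 1) · (61 − 1) = 30 · 60 = 1800.
So there are 1800 such integers.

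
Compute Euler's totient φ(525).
φ is multiplicative, with φ(p^e) = p^e − p^(e−1). Factorise 525 = 3 · 5^2 · 7. Then
  φ(525) = (3 − 1) · (5^2 − 5^1) · (7 − 1) = 2 · 20 · 6 = 240.

Final answer: φ(525) = 240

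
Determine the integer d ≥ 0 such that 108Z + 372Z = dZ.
In the PID Z, (a, b) is generated by gcd(a, b). Compute gcd(372, 108) with the extended Euclidean algorithm, tracking rows (r, s, t) with s·372 + t·108 = r:
  row A: (372, 1, 0)   [1·372 + 0·108 = 372]
  row B: (108, 0, 1)   [0·372 + 1·108 = 108]
  372 = 3·108 + 48   → row C = row A − 3·row B = (48, 1, −3)   [check: 1·372 − 3·108 = 48]
  108 = 2·48 + 12   → row D = row B − 2·row C = (12, −2, 7)   [check: −2·372 + 7·108 = 12]
  48 = 4·12 + 0   → remainder 0, stop. gcd = 12 (last nonzero row D).
So gcd(108, 372) = 12, with Bézout identity −2·372 + 7·108 = 12. Containment (⊇): the Bézout identity exhibits 12 as an element of (108, 372), giving (12) ⊆ (108, 372). Containment (⊆): since 12 | 108 and 12 | 372 (108 = 12·9, 372 = 12·31), every Z-linear combination of 108 and 372 is divisible by 12, so (108, 372) ⊆ (12). Therefore (108, 372) = (12), d = 12.

Final answer: (108, 372) = (12); d = 12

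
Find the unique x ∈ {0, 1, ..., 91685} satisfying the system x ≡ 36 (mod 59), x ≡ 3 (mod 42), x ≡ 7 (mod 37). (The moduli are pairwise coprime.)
x ≡ 52251 (mod 91686); the representative in [0, 91686) is 52251

The moduli 59, 42, 37 are pairwise coprime, so by the CRT there is a unique solution mod 59·42·37 = 91686.
Solve by successive substitution. Start with x ≡ 36 (mod 59).
  Combine with x ≡ 3 (mod 42): write x = 36 + 59·t and require 36 + 59·t ≡ 3 (mod 42), i.e. 59·t ≡ 3 − 36 ≡ 9 (mod 42). Since 59^(−1) ≡ 5 (mod 42) (59 ≡ 17 (mod 42)), t ≡ 5·9 ≡ 3 (mod 42). So x ≡ 36 + 59·3 = 213 (mod 2478).
  Combine with x ≡ 7 (mod 37): write x = 213 + 2478·t and require 213 + 2478·t ≡ 7 (mod 37), i.e. 2478·t ≡ 7 − 213 ≡ 16 (mod 37). Since 2478^(−1) ≡ 36 (mod 37) (2478 ≡ 36 (mod 37)), t ≡ 36·16 ≡ 21 (mod 37). So x ≡ 213 + 2478·21 = 52251 (mod 91686).
Unique solution in [0, 91686): x = 52251.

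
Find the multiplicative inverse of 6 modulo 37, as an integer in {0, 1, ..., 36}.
Apply the extended Euclidean algorithm to (37, 6), tracking rows (r, s, t) with s·37 + t·6 = r. Each division r_prev = q·r_cur + r_new produces the new row as (previous row) − q·(current row):
  row A: (37, 1, 0)   [1·37 + 0·6 = 37]
  row B: (6, 0, 1)   [0·37 + 1·6 = 6]
  37 = 6·6 + 1   → row C = row A − 6·row B = (1, 1, −6)   [check: 1·37 − 6·6 = 1]
  6 = 6·1 + 0   → remainder 0, stop. gcd = 1 (last nonzero row C).
The gcd is 1, so 6 is invertible mod 37. The last nonzero row gives 1·37 − 6·6 = 1, so t = −6. So 6^(−1) ≡ −6 ≡ 31 (mod 37). Verify: 6 · 31 = 186 ≡ 1 (mod 37). ✓

Final answer: 6^(−1) ≡ 31 (mod 37)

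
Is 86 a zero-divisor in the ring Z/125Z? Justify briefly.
NO

gcd(86, 125) = 1, so 86 is a unit in Z/125Z (it has a multiplicative inverse). A unit cannot be a zero-divisor: if 86·b ≡ 0 then multiplying both sides by 86^(−1) gives b ≡ 0. So 86 is not a zero-divisor.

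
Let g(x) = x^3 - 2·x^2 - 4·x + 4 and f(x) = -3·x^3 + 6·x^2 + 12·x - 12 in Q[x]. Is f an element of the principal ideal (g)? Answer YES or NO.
In Q[x] the ideal (g) consists of all multiples of g, so f ∈ (g) iff g | f, i.e. iff the remainder of f on division by g is 0. Divide f by g (g is monic, so eliminate the leading term of the running remainder at each step):
  leading term -3·x^3: subtract (-3)·g(x) = -3·x^3 + 6·x^2 + 12·x - 12, leaving 0
The remainder is 0, so f(x) = g(x) · h(x) with h(x) = -3. Hence g | f, i.e. f ∈ (g).

Final answer: YES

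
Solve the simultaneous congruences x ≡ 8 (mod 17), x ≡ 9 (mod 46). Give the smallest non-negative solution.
x ≡ 331 (mod 782); the representative in [0, 782) is 331

The moduli 17, 46 are pairwise coprime, so by the CRT there is a unique solution mod 17·46 = 782.
Solve by successive substitution. Start with x ≡ 8 (mod 17).
  Combine with x ≡ 9 (mod 46): write x = 8 + 17·t and require 8 + 17·t ≡ 9 (mod 46), i.e. 17·t ≡ 9 − 8 ≡ 1 (mod 46). Since 17^(−1) ≡ 19 (mod 46), t ≡ 19·1 ≡ 19 (mod 46). So x ≡ 8 + 17·19 = 331 (mod 782).
Unique solution in [0, 782): x = 331.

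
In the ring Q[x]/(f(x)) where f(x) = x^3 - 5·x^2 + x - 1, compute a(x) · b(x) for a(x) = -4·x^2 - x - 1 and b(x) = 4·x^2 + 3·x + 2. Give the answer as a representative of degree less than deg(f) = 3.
a · b ≡ -479·x^2 + 75·x - 98 (mod f(x))

First multiply in Q[x] without reducing: a · b = -16·x^4 - 16·x^3 - 15·x^2 - 5·x - 2. Now divide by f(x) = x^3 - 5·x^2 + x - 1, eliminating the leading term at each step:
  leading term -16·x^4: subtract (-16·x)·f(x) = -16·x^4 + 80·x^3 - 16·x^2 + 16·x, leaving -96·x^3 + x^2 - 21·x - 2
  leading term -96·x^3: subtract (-96)·f(x) = -96·x^3 + 480·x^2 - 96·x + 96, leaving -479·x^2 + 75·x - 98
The degree is now < 3, so this is the remainder. Hence a · b ≡ -479·x^2 + 75·x - 98 in Q[x]/(f).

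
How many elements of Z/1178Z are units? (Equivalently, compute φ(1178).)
An element a ∈ Z/1178Z is a unit iff gcd(a, 1178) = 1, so the number of units is φ(1178). φ is multiplicative, with φ(p^e) = p^e − p^(e−1). Factorise 1178 = 2 · 19 · 31. Then
  φ(1178) = (2 − 1) · (19 − 1) · (31 − 1) = 1 · 18 · 30 = 540.

Final answer: Z/1178Z has φ(1178) = 540 units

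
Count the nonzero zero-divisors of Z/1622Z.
Z/1622Z has 811 nonzero zero-divisors

In Z/1622Z each nonzero element is either a unit (gcd with 1622 is 1) or a zero-divisor (gcd > 1). The number of units is φ(1622): factorise 1622 = 2 · 811, so φ(1622) = (2 − 1) · (811 − 1) = 1 · 810 = 810. The nonzero elements number 1622 − 1 = 1621. Hence the nonzero zero-divisors number 1621 − 810 = 811.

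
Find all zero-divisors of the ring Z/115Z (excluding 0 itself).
An element a ∈ Z/115Z (with a ≠ 0) is a zero-divisor iff gcd(a, 115) > 1 (because a is a unit precisely when gcd(a, n) = 1, and in Z/nZ every nonzero, non-unit element is a zero-divisor). Scan a = 1, ..., 114 and keep those with gcd(a, 115) > 1:
  gcd(5, 115) = 5, gcd(10, 115) = 5, gcd(15, 115) = 5, gcd(20, 115) = 5, gcd(23, 115) = 23, gcd(25, 115) = 5, gcd(30, 115) = 5, gcd(35, 115) = 5, gcd(40, 115) = 5, gcd(45, 115) = 5, gcd(46, 115) = 23, gcd(50, 115) = 5, gcd(55, 115) = 5, gcd(60, 115) = 5, gcd(65, 115) = 5, gcd(69, 115) = 23, gcd(70, 115) = 5, gcd(75, 115) = 5, gcd(80, 115) = 5, gcd(85, 115) = 5, gcd(90, 115) = 5, gcd(92, 115) = 23, gcd(95, 115) = 5, gcd(100, 115) = 5, gcd(105, 115) = 5, gcd(110, 115) = 5.
All other a ∈ {1, ..., 114} have gcd(a, 115) = 1 and are units. So the nonzero zero-divisors are exactly the 26 values of a appearing in this scan.

Final answer: nonzero zero-divisors of Z/115Z = {5, 10, 15, 20, 23, 25, 30, 35, 40, 45, 46, 50, 55, 60, 65, 69, 70, 75, 80, 85, 90, 92, 95, 100, 105, 110}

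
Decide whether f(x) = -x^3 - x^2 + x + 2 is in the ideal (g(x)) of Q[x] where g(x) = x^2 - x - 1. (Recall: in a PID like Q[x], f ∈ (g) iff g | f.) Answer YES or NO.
NO

In Q[x] the ideal (g) consists of all multiples of g, so f ∈ (g) iff g | f, i.e. iff the remainder of f on division by g is 0. Divide f by g (g is monic, so eliminate the leading term of the running remainder at each step):
  leading term -x^3: subtract (-x)·g(x) = -x^3 + x^2 + x, leaving 2 - 2·x^2
  leading term -2·x^2: subtract (-2)·g(x) = -2·x^2 + 2·x + 2, leaving -2·x
The remainder r(x) = -2·x ≠ 0 (and deg r < deg g), so g ∤ f, i.e. f ∉ (g).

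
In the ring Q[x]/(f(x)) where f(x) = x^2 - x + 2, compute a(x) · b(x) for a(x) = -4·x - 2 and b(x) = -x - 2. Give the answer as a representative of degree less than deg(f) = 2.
a · b ≡ 14·x - 4 (mod f(x))

First multiply in Q[x] without reducing: a · b = 4·x^2 + 10·x + 4. Now divide by f(x) = x^2 - x + 2, eliminating the leading term at each step:
  leading term 4·x^2: subtract (4)·f(x) = 4·x^2 - 4·x + 8, leaving 14·x - 4
The degree is now < 2, so this is the remainder. Hence a · b ≡ 14·x - 4 in Q[x]/(f).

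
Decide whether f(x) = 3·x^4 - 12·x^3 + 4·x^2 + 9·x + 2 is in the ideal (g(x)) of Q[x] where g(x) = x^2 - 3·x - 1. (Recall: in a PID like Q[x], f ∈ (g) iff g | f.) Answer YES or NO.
In Q[x] the ideal (g) consists of all multiples of g, so f ∈ (g) iff g | f, i.e. iff the remainder of f on division by g is 0. Divide f by g (g is monic, so eliminate the leading term of the running remainder at each step):
  leading term 3·x^4: subtract (3·x^2)·g(x) = 3·x^4 - 9·x^3 - 3·x^2, leaving -3·x^3 + 7·x^2 + 9·x + 2
  leading term -3·x^3: subtract (-3·x)·g(x) = -3·x^3 + 9·x^2 + 3·x, leaving -2·x^2 + 6·x + 2
  leading term -2·x^2: subtract (-2)·g(x) = -2·x^2 + 6·x + 2, leaving 0
The remainder is 0, so f(x) = g(x) · h(x) with h(x) = 3·x^2 - 3·x - 2. Hence g | f, i.e. f ∈ (g).

Final answer: YES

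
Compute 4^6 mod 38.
30

Use repeated squaring. Binary(6) = 110. Walk through the bits of the exponent 6 left-to-right: at each bit after the leading one, square the running value, then multiply by 4 if the bit is 1 (always reducing mod 38):
  bit 1 = 1 (leading): start with 4.
  bit 2 = 1: square 4^2 = 16; bit is 1, so multiply 16·4 = 64 ≡ 26 (mod 38).
  bit 3 = 0: square 26^2 = 676 ≡ 30 (mod 38).
Final value: 4^6 ≡ 30 (mod 38).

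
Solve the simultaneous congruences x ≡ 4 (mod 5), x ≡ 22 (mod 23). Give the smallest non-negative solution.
The moduli 5, 23 are pairwise coprime, so by the CRT there is a unique solution mod 5·23 = 115.
Solve by successive substitution. Start with x ≡ 4 (mod 5).
  Combine with x ≡ 22 (mod 23): write x = 4 + 5·t and require 4 + 5·t ≡ 22 (mod 23), i.e. 5·t ≡ 22 − 4 ≡ 18 (mod 23). Since 5^(−1) ≡ 14 (mod 23), t ≡ 14·18 ≡ 22 (mod 23). So x ≡ 4 + 5·22 = 114 (mod 115).
Unique solution in [0, 115): x = 114.

Final answer: x ≡ 114 (mod 115); the representative in [0, 115) is 114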